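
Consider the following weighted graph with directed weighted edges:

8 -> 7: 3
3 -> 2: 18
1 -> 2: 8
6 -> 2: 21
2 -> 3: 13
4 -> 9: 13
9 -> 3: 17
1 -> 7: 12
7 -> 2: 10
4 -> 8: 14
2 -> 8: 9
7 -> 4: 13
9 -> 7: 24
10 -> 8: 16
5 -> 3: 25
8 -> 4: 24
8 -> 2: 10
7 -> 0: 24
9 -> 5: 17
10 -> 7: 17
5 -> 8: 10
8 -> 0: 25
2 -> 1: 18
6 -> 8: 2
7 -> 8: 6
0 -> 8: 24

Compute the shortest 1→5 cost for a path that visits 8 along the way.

63

Best 1 to 8: 1–2–8 costing 17
Best 8 to 5: 8–7–4–9–5 costing 46
Total via 8: 17 + 46 = 63.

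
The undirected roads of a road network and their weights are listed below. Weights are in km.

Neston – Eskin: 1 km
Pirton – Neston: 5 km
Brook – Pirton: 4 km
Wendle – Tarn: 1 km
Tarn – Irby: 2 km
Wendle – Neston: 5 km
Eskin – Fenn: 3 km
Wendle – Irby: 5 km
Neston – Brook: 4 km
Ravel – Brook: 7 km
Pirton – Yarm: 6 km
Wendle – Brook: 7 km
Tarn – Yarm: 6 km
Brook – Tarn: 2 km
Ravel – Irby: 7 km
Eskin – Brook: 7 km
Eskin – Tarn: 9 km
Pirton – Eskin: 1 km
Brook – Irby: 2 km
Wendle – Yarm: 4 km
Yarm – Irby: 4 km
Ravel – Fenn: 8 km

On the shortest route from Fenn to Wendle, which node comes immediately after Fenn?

Eskin

Candidate routes:
Fenn → Eskin → Neston → Brook → Tarn → Wendle: 3+1+4+2+1 = 11
Fenn → Eskin → Neston → Wendle: 3+1+5 = 9
The minimum is 9 km via Fenn → Eskin → Neston → Wendle.
So from Fenn the first move is to Eskin.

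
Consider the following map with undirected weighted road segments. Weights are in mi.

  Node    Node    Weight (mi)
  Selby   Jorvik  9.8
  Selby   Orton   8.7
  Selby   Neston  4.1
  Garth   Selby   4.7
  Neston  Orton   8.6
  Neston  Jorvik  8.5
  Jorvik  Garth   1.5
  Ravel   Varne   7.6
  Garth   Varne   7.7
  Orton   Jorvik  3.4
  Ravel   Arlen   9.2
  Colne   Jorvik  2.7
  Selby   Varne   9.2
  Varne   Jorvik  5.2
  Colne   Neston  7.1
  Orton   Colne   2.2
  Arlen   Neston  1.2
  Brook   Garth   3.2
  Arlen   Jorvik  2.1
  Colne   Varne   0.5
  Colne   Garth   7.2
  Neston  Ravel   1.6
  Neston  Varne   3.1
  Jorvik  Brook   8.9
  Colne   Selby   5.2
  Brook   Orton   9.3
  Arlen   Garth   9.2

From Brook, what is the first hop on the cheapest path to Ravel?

Garth

Candidate routes:
Brook → Jorvik → Arlen → Neston → Ravel: 8.9+2.1+1.2+1.6 = 13.8
Brook → Garth → Jorvik → Colne → Varne → Neston → Ravel: 3.2+1.5+2.7+0.5+3.1+1.6 = 12.6
Brook → Garth → Jorvik → Arlen → Neston → Ravel: 3.2+1.5+2.1+1.2+1.6 = 9.6
Brook → Garth → Selby → Neston → Ravel: 3.2+4.7+4.1+1.6 = 13.6
The minimum is 9.6 mi via Brook → Garth → Jorvik → Arlen → Neston → Ravel.
So from Brook the first move is to Garth.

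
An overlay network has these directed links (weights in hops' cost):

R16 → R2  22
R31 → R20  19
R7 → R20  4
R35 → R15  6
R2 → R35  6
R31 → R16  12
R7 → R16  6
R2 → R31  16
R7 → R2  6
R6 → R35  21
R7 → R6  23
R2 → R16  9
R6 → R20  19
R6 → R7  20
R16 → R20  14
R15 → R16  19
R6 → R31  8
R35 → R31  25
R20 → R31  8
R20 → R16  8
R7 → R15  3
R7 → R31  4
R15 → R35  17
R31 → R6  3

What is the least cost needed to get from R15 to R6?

Compare a few routes:
R15 → R35 → R31 → R6: 17+25+3 = 45
R15 → R16 → R2 → R31 → R6: 19+22+16+3 = 60
R15 → R16 → R20 → R31 → R6: 19+14+8+3 = 44
R15 → R16 → R2 → R35 → R31 → R6: 19+22+6+25+3 = 75
The minimum is 44 hops' cost via R15 → R16 → R20 → R31 → R6.

44 hops' cost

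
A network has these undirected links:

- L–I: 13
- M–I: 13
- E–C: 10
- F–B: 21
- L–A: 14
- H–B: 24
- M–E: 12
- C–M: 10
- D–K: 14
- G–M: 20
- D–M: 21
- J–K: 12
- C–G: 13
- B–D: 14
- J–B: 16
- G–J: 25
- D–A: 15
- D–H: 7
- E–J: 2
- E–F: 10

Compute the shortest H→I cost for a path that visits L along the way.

49

Best H to L: H–D–A–L costing 36
Shortest L→I: L–I = 13
Total via L: 36 + 13 = 49.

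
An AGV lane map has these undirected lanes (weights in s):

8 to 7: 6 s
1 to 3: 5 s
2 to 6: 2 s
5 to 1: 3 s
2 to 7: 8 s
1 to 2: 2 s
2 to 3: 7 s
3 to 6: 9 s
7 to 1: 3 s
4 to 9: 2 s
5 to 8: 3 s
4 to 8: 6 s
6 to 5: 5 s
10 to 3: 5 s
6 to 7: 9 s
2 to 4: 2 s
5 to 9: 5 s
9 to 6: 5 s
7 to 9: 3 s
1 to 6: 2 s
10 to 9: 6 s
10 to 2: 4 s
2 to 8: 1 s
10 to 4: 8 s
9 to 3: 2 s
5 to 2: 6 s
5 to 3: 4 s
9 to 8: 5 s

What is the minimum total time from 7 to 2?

Candidate routes:
7 → 8 → 2: 6+1 = 7
7 → 1 → 2: 3+2 = 5
The minimum is 5 s via 7 → 1 → 2.

5 s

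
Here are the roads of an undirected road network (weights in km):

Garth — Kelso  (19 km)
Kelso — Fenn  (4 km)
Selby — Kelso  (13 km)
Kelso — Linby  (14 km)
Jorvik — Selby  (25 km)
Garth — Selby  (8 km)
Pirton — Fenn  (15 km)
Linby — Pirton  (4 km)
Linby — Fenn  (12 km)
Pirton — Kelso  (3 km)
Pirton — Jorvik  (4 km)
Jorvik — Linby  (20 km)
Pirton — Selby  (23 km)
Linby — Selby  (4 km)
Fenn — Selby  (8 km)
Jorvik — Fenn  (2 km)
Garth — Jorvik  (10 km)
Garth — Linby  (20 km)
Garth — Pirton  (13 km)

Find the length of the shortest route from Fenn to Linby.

10 km

Enumerating some paths:
Fenn–Kelso–Pirton–Linby: 4+3+4 = 11
Fenn–Jorvik–Pirton–Linby: 2+4+4 = 10
Cheapest is Fenn–Jorvik–Pirton–Linby at 10 km.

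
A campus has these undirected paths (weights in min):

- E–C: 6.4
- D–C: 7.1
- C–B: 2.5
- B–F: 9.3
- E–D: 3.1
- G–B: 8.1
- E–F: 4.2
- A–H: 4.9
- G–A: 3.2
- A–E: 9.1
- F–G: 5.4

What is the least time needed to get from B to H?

16.2 min

Enumerating some paths:
B - G - A - H: 8.1+3.2+4.9 = 16.2
B - F - G - A - H: 9.3+5.4+3.2+4.9 = 22.8
Cheapest is B - G - A - H at 16.2 min.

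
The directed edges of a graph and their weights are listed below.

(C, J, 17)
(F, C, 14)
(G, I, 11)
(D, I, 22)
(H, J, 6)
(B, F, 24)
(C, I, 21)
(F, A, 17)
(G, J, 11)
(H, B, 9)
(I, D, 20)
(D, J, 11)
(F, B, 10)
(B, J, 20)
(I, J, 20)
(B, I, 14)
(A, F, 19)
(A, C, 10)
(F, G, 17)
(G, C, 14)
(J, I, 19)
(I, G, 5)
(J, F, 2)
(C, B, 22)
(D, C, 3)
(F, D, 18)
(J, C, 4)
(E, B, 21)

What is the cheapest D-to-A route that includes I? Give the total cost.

57

Shortest D→I: D → I = 22
Shortest I→A: I → G → J → F → A = 35
Total via I: 22 + 35 = 57.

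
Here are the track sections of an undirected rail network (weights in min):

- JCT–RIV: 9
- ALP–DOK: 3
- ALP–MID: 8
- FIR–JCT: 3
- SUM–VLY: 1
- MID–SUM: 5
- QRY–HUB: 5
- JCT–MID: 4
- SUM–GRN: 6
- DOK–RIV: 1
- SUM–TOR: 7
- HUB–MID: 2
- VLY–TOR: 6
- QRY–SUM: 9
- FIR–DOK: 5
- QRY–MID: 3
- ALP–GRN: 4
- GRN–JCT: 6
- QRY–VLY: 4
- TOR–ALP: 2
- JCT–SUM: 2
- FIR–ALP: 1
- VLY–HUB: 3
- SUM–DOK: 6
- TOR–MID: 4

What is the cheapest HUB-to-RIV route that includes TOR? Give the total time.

Shortest HUB→TOR: HUB–MID–TOR = 6
Best TOR to RIV: TOR–ALP–DOK–RIV costing 6
Total via TOR: 6 + 6 = 12 min.

12 min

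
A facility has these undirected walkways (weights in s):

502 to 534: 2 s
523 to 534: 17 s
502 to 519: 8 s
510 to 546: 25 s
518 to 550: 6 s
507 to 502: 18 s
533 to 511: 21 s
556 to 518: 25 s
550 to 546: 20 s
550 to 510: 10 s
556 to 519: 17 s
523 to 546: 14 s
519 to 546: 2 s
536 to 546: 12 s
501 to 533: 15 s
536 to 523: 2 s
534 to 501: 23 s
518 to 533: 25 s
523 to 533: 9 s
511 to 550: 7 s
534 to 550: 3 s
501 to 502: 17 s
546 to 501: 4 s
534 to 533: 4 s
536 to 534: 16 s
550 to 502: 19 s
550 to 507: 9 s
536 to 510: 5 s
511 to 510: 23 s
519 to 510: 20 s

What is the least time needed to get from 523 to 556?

Candidate routes:
523 → 546 → 519 → 556: 14+2+17 = 33
523 → 536 → 510 → 519 → 556: 2+5+20+17 = 44
523 → 533 → 534 → 502 → 519 → 556: 9+4+2+8+17 = 40
523 → 534 → 502 → 519 → 556: 17+2+8+17 = 44
The minimum is 33 s via 523 → 546 → 519 → 556.

33 s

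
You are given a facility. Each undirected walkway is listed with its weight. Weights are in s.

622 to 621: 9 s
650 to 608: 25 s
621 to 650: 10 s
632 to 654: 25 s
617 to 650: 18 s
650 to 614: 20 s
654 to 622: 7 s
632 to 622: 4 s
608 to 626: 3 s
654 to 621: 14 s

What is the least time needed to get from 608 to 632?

48 s

Enumerating some paths:
608–650–621–622–654–632: 25+10+9+7+25 = 76
608–650–621–654–632: 25+10+14+25 = 74
608–650–621–654–622–632: 25+10+14+7+4 = 60
608–650–621–622–632: 25+10+9+4 = 48
The minimum is 48 s via 608–650–621–622–632.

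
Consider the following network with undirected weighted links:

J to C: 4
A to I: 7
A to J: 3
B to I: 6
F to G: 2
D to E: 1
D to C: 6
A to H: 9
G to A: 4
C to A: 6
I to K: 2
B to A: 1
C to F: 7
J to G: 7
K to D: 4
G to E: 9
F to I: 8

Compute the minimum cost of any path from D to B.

Compare a few routes:
D - C - A - B: 6+6+1 = 13
D - K - I - A - B: 4+2+7+1 = 14
D - K - I - B: 4+2+6 = 12
Cheapest is D - K - I - B at 12.

12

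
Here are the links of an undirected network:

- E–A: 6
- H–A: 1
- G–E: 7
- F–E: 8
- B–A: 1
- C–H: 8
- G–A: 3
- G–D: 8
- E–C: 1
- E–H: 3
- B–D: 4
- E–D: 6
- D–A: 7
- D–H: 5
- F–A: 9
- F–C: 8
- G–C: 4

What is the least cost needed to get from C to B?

6

Shortest distances from C:
C: 0
E: 1  (via C)
G: 4  (via C)
H: 4  (via E)
A: 5  (via H)
B: 6  (via A)
Shortest route: C–E–H–A–B = 6.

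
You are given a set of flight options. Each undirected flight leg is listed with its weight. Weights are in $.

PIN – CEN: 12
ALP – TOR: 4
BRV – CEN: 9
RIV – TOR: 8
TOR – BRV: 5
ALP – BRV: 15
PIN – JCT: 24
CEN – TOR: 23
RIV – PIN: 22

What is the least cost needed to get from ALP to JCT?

$54

Settle nodes by increasing distance from ALP:
ALP: 0
TOR: 4  (via ALP)
BRV: 9  (via TOR)
RIV: 12  (via TOR)
CEN: 18  (via BRV)
PIN: 30  (via CEN)
JCT: 54  (via PIN)
Shortest route: ALP–TOR–BRV–CEN–PIN–JCT = $54.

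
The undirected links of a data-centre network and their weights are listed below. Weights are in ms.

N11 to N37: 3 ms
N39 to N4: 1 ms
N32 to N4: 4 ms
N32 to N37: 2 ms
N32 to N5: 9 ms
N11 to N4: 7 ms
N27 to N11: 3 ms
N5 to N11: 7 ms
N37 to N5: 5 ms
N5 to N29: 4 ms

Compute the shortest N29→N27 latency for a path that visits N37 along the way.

15 ms

Best N29 to N37: N29–N5–N37 costing 9
Shortest N37→N27: N37–N11–N27 = 6
Total via N37: 9 + 6 = 15 ms.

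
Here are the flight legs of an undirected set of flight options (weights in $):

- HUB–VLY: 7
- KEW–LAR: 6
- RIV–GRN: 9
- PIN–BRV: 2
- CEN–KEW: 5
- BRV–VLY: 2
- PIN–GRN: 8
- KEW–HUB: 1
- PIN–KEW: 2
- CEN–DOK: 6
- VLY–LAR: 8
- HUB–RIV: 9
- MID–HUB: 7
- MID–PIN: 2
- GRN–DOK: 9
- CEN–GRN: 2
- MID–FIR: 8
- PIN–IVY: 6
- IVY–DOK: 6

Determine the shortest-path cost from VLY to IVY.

$10

Candidate routes:
VLY → LAR → KEW → PIN → IVY: 8+6+2+6 = 22
VLY → HUB → KEW → PIN → IVY: 7+1+2+6 = 16
VLY → HUB → MID → PIN → IVY: 7+7+2+6 = 22
VLY → BRV → PIN → IVY: 2+2+6 = 10
Cheapest is VLY → BRV → PIN → IVY at $10.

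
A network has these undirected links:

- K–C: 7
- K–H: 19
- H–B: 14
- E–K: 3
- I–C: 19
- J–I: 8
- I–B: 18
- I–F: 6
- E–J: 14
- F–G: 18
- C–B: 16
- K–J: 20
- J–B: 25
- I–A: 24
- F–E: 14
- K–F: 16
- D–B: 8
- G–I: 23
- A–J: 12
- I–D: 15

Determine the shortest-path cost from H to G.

53

Compare a few routes:
H–B–I–F–G: 14+18+6+18 = 56
H–B–I–G: 14+18+23 = 55
H–K–E–F–G: 19+3+14+18 = 54
H–K–F–G: 19+16+18 = 53
The minimum is 53 via H–K–F–G.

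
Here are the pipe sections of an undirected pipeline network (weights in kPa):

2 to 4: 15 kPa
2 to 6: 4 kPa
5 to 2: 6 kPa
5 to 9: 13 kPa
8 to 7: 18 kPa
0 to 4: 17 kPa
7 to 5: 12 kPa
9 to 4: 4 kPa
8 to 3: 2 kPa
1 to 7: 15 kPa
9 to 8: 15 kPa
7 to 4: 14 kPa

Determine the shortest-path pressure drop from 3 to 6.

Shortest distances from 3:
3: 0
8: 2  (via 3)
9: 17  (via 8)
7: 20  (via 8)
4: 21  (via 9)
5: 30  (via 9)
1: 35  (via 7)
2: 36  (via 4)
0: 38  (via 4)
6: 40  (via 2)
Shortest route: 3–8–9–4–2–6 = 40 kPa.

40 kPa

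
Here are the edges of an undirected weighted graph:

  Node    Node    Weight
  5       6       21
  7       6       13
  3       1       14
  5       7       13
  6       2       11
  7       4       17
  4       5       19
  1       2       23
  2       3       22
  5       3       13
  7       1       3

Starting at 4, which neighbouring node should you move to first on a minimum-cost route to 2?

7

Candidate routes:
4 → 7 → 6 → 2: 17+13+11 = 41
4 → 7 → 1 → 2: 17+3+23 = 43
The minimum is 41 via 4 → 7 → 6 → 2.
So from 4 the first move is to 7.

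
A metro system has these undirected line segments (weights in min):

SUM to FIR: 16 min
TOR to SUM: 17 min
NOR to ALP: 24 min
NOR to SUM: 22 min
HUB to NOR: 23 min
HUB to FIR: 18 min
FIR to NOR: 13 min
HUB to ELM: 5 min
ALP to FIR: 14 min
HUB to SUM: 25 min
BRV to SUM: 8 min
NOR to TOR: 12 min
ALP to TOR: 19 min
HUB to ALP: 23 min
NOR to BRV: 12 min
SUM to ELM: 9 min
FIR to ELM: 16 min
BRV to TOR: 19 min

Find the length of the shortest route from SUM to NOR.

Running Dijkstra from SUM:
SUM: 0
BRV: 8  (via SUM)
ELM: 9  (via SUM)
HUB: 14  (via ELM)
FIR: 16  (via SUM)
TOR: 17  (via SUM)
NOR: 20  (via BRV)
Shortest route: SUM → BRV → NOR = 20 min.

20 min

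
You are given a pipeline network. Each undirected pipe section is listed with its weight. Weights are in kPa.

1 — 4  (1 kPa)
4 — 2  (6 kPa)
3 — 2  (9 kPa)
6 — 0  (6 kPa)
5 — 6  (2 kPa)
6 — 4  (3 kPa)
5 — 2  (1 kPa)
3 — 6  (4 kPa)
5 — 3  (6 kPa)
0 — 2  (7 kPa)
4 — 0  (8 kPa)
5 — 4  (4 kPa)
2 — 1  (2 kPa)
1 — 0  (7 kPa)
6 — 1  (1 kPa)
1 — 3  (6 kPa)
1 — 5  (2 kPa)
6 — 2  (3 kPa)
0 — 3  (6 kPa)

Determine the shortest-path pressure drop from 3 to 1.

5 kPa

Candidate routes:
3 - 6 - 1: 4+1 = 5
3 - 5 - 1: 6+2 = 8
3 - 1: 6 = 6
3 - 6 - 5 - 1: 4+2+2 = 8
Cheapest is 3 - 6 - 1 at 5 kPa.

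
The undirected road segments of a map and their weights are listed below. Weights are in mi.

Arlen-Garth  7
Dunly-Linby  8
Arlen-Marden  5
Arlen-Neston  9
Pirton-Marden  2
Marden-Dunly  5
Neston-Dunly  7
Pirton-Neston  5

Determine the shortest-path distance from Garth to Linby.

Enumerating some paths:
Garth–Arlen–Marden–Dunly–Linby: 7+5+5+8 = 25
Garth–Arlen–Neston–Dunly–Linby: 7+9+7+8 = 31
The minimum is 25 mi via Garth–Arlen–Marden–Dunly–Linby.

25 mi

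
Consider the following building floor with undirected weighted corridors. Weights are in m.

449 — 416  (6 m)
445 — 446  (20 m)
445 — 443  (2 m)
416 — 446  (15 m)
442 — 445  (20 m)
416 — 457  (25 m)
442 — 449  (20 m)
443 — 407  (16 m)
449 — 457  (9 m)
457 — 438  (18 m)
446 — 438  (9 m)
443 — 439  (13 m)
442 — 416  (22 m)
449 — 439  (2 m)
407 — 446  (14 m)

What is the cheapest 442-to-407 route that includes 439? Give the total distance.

51 m

Best 442 to 439: 442 → 449 → 439 costing 22
Shortest 439→407: 439 → 443 → 407 = 29
Total via 439: 22 + 29 = 51 m.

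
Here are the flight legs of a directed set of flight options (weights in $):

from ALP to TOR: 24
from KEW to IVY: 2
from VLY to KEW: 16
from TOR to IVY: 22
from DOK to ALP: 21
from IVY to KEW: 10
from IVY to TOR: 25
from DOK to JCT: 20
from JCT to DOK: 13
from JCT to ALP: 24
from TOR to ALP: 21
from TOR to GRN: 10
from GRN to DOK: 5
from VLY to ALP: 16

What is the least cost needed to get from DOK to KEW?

Settle nodes by increasing distance from DOK:
DOK: 0
JCT: 20  (via DOK)
ALP: 21  (via DOK)
TOR: 45  (via ALP)
GRN: 55  (via TOR)
IVY: 67  (via TOR)
KEW: 77  (via IVY)
Shortest route: DOK–ALP–TOR–IVY–KEW = $77.

$77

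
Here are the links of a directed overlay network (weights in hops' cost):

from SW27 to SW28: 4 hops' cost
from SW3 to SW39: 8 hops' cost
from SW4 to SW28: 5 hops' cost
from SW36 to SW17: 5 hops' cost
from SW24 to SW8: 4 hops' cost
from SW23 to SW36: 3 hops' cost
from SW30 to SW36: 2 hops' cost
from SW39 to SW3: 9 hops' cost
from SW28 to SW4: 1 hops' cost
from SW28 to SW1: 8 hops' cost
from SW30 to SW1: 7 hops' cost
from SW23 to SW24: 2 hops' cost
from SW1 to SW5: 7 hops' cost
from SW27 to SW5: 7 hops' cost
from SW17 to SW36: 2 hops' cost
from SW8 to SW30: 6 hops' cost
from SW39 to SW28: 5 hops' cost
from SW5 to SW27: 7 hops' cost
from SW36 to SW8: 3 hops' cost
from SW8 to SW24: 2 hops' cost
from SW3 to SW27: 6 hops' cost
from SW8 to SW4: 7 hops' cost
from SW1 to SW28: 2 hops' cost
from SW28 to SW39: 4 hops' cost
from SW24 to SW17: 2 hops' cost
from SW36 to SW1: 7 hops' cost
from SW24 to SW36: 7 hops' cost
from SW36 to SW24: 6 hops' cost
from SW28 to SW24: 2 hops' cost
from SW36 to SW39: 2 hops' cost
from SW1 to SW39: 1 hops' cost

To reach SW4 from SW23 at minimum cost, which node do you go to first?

SW36

Candidate routes:
SW23–SW36–SW1–SW28–SW4: 3+7+2+1 = 13
SW23–SW24–SW8–SW4: 2+4+7 = 13
SW23–SW36–SW8–SW4: 3+3+7 = 13
SW23–SW36–SW39–SW28–SW4: 3+2+5+1 = 11
Cheapest is SW23–SW36–SW39–SW28–SW4 at 11 hops' cost.
So from SW23 the first move is to SW36.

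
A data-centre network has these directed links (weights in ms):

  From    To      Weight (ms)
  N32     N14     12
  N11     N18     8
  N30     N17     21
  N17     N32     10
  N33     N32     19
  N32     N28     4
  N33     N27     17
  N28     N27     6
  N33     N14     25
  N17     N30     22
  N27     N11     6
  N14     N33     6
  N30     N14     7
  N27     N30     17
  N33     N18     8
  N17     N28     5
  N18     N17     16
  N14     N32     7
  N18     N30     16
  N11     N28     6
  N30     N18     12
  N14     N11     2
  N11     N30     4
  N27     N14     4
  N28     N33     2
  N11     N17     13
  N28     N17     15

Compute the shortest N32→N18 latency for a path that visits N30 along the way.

Best N32 to N30: N32–N14–N11–N30 costing 18
Best N30 to N18: N30–N18 costing 12
Total via N30: 18 + 12 = 30 ms.

30 ms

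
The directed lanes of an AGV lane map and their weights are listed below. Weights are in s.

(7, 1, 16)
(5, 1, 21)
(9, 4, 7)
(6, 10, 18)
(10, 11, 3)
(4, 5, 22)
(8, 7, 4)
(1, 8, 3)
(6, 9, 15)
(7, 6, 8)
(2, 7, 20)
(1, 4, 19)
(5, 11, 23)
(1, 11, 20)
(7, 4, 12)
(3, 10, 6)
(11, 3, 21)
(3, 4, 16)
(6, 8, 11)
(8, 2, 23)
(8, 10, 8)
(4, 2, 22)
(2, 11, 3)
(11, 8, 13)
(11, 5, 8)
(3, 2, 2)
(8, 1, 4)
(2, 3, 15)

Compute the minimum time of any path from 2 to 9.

Candidate routes:
2–11–5–1–8–7–6–9: 3+8+21+3+4+8+15 = 62
2–7–6–9: 20+8+15 = 43
2–3–10–11–5–1–8–7–6–9: 15+6+3+8+21+3+4+8+15 = 83
2–3–10–11–8–7–6–9: 15+6+3+13+4+8+15 = 64
The minimum is 43 s via 2–7–6–9.

43 s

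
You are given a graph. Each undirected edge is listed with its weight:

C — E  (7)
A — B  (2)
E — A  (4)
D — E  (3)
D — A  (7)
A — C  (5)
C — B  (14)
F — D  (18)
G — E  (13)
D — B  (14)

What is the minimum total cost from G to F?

Compare a few routes:
G–E–A–D–F: 13+4+7+18 = 42
G–E–D–F: 13+3+18 = 34
Cheapest is G–E–D–F at 34.

34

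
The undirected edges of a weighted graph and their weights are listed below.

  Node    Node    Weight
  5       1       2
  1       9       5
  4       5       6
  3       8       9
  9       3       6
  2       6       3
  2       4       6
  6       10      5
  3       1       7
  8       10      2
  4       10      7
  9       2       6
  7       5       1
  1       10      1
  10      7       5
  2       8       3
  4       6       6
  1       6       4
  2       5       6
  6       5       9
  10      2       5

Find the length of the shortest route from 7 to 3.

Enumerating some paths:
7 → 5 → 1 → 9 → 3: 1+2+5+6 = 14
7 → 10 → 1 → 3: 5+1+7 = 13
7 → 5 → 1 → 3: 1+2+7 = 10
The minimum is 10 via 7 → 5 → 1 → 3.

10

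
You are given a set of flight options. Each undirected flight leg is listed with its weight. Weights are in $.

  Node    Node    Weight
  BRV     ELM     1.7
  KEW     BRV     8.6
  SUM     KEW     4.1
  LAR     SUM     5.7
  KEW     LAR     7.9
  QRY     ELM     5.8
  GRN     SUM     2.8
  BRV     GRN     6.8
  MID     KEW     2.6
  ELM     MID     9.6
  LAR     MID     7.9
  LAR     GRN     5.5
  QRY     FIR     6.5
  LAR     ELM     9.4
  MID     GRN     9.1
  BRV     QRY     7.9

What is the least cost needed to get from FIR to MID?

$21.9

Settle nodes by increasing distance from FIR:
FIR: 0
QRY: 6.5  (via FIR)
ELM: 12.3  (via QRY)
BRV: 14  (via ELM)
GRN: 20.8  (via BRV)
LAR: 21.7  (via ELM)
MID: 21.9  (via ELM)
Shortest route: FIR → QRY → ELM → MID = $21.9.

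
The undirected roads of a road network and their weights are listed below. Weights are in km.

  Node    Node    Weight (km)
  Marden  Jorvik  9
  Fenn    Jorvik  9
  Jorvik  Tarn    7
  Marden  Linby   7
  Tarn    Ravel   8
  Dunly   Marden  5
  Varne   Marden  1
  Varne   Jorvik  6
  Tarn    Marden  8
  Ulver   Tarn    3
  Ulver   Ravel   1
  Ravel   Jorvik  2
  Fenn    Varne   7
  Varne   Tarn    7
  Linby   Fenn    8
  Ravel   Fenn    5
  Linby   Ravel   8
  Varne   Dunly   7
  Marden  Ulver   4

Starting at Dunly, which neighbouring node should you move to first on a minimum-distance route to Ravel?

Marden

Enumerating some paths:
Dunly–Marden–Varne–Jorvik–Ravel: 5+1+6+2 = 14
Dunly–Varne–Marden–Ulver–Ravel: 7+1+4+1 = 13
Dunly–Marden–Ulver–Ravel: 5+4+1 = 10
Cheapest is Dunly–Marden–Ulver–Ravel at 10 km.
So from Dunly the first move is to Marden.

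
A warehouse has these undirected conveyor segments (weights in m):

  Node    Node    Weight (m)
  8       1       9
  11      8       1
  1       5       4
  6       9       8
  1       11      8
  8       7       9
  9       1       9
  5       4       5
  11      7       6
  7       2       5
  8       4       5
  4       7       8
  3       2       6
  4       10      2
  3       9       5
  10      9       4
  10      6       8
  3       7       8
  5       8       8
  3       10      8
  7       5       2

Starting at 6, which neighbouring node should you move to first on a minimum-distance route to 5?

10

Compare a few routes:
6 - 9 - 10 - 4 - 5: 8+4+2+5 = 19
6 - 10 - 4 - 5: 8+2+5 = 15
Cheapest is 6 - 10 - 4 - 5 at 15 m.
So from 6 the first move is to 10.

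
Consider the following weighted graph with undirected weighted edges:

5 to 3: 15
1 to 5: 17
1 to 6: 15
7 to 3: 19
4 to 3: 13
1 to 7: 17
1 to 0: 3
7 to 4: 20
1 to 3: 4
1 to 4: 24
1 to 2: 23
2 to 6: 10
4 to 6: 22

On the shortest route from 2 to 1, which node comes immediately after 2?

Enumerating some paths:
2–1: 23 = 23
2–6–1: 10+15 = 25
2–6–4–1: 10+22+24 = 56
2–6–4–3–1: 10+22+13+4 = 49
Cheapest is 2–1 at 23.
So from 2 the first move is to 1.

1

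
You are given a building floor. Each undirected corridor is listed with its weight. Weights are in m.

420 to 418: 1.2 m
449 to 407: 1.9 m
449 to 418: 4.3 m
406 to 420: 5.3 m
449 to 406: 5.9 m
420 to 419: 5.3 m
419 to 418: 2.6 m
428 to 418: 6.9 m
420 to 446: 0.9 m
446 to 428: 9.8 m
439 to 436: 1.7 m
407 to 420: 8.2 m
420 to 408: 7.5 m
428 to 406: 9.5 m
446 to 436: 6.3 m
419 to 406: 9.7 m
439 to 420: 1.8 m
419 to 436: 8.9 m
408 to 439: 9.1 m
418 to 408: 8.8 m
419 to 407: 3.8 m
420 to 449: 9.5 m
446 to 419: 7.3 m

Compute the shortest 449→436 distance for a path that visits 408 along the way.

23.8 m

Best 449 to 408: 449–418–420–408 costing 13
Shortest 408→436: 408–439–436 = 10.8
Total via 408: 13 + 10.8 = 23.8 m.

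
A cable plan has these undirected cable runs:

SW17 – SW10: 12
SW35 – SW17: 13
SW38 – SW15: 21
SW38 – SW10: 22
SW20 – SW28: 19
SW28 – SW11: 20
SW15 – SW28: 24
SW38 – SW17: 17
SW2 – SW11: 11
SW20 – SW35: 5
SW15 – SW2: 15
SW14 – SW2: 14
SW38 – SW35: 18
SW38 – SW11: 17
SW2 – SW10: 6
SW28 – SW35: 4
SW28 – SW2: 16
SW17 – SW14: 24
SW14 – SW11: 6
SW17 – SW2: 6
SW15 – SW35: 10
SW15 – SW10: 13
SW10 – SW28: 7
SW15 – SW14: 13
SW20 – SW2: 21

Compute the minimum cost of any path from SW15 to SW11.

19

Settle nodes by increasing distance from SW15:
SW15: 0
SW35: 10  (via SW15)
SW10: 13  (via SW15)
SW14: 13  (via SW15)
SW28: 14  (via SW35)
SW20: 15  (via SW35)
SW2: 15  (via SW15)
SW11: 19  (via SW14)
Shortest route: SW15 → SW14 → SW11 = 19.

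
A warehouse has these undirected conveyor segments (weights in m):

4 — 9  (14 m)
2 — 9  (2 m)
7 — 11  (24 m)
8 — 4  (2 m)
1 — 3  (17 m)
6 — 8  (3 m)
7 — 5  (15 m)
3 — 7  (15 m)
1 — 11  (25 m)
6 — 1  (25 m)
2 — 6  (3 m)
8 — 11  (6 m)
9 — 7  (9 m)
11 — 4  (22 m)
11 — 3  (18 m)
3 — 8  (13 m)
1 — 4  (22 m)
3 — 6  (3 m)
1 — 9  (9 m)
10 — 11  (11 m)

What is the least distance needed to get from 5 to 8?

32 m

Settle nodes by increasing distance from 5:
5: 0
7: 15  (via 5)
9: 24  (via 7)
2: 26  (via 9)
6: 29  (via 2)
3: 30  (via 7)
8: 32  (via 6)
Shortest route: 5–7–9–2–6–8 = 32 m.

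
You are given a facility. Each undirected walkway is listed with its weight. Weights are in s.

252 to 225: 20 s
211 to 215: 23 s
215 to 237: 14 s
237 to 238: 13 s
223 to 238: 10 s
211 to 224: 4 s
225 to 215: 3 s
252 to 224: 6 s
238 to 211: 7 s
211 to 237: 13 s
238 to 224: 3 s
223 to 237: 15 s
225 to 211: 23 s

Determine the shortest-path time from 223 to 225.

Compare a few routes:
223–237–215–225: 15+14+3 = 32
223–238–224–252–225: 10+3+6+20 = 39
Cheapest is 223–237–215–225 at 32 s.

32 s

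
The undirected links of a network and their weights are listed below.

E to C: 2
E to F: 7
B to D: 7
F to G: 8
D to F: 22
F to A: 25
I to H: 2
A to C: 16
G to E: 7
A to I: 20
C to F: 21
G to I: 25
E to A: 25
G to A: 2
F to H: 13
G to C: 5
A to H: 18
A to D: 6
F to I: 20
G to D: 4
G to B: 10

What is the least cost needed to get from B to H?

Compare a few routes:
B–G–A–H: 10+2+18 = 30
B–D–G–A–H: 7+4+2+18 = 31
B–D–A–H: 7+6+18 = 31
B–G–F–H: 10+8+13 = 31
Cheapest is B–G–A–H at 30.

30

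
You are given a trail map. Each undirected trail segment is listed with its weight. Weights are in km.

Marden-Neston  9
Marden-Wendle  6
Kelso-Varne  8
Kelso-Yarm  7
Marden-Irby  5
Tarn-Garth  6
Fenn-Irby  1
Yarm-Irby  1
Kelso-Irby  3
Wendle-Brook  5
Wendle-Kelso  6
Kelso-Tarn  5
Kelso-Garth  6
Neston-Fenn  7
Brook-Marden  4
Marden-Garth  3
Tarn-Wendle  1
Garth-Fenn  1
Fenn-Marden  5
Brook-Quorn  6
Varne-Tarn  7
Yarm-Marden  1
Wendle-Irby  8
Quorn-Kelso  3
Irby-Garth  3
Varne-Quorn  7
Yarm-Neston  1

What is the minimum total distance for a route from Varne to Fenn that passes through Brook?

Shortest Varne→Brook: Varne → Quorn → Brook = 13
Shortest Brook→Fenn: Brook → Marden → Yarm → Irby → Fenn = 7
Total via Brook: 13 + 7 = 20 km.

20 km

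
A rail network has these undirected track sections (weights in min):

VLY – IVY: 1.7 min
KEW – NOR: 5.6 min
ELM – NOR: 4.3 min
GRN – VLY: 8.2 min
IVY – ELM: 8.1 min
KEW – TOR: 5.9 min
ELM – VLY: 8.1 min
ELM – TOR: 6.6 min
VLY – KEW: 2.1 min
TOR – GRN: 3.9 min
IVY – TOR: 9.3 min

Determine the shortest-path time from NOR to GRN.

Compare a few routes:
NOR → ELM → TOR → GRN: 4.3+6.6+3.9 = 14.8
NOR → KEW → TOR → GRN: 5.6+5.9+3.9 = 15.4
NOR → KEW → VLY → GRN: 5.6+2.1+8.2 = 15.9
Cheapest is NOR → ELM → TOR → GRN at 14.8 min.

14.8 min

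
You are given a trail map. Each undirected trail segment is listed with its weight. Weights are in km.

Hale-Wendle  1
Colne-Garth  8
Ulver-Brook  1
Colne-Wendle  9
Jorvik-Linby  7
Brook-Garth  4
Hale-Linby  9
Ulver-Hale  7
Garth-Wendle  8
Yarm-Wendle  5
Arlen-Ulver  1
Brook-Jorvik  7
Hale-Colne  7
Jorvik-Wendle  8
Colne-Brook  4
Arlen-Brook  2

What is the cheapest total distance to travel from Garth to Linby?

Enumerating some paths:
Garth - Brook - Ulver - Hale - Linby: 4+1+7+9 = 21
Garth - Wendle - Hale - Linby: 8+1+9 = 18
Cheapest is Garth - Wendle - Hale - Linby at 18 km.

18 km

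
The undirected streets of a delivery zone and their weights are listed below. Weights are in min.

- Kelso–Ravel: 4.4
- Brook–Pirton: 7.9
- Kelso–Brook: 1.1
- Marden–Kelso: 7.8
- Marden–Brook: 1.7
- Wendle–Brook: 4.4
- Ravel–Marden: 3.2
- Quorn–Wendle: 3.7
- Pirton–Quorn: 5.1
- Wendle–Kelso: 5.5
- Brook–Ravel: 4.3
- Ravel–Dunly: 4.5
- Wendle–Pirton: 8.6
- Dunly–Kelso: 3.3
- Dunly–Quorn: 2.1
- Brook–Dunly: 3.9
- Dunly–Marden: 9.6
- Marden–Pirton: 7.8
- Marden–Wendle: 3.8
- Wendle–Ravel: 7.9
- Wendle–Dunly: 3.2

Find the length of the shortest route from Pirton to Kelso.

9 min

Enumerating some paths:
Pirton–Quorn–Dunly–Kelso: 5.1+2.1+3.3 = 10.5
Pirton–Brook–Kelso: 7.9+1.1 = 9
Cheapest is Pirton–Brook–Kelso at 9 min.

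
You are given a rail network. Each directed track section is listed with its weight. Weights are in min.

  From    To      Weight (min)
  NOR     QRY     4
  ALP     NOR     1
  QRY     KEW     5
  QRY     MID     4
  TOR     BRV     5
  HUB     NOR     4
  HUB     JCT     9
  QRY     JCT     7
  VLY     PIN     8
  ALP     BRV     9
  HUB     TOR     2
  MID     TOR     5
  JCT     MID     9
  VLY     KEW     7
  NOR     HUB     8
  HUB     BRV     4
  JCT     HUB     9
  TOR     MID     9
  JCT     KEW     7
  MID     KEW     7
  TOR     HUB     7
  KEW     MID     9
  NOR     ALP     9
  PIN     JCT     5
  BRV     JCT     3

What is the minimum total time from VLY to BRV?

26 min

Shortest distances from VLY:
VLY: 0
KEW: 7  (via VLY)
PIN: 8  (via VLY)
JCT: 13  (via PIN)
MID: 16  (via KEW)
TOR: 21  (via MID)
HUB: 22  (via JCT)
NOR: 26  (via HUB)
BRV: 26  (via TOR)
Shortest route: VLY → KEW → MID → TOR → BRV = 26 min.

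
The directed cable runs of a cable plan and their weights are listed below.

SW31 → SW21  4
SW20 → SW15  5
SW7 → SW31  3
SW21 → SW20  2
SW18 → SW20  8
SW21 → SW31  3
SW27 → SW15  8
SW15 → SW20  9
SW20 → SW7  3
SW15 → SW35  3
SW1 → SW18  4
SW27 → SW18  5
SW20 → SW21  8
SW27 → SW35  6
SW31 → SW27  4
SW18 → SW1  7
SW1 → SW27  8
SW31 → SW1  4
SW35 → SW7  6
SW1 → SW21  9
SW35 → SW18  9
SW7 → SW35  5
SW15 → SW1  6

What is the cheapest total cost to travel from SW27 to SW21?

19

Compare a few routes:
SW27–SW18–SW1–SW21: 5+7+9 = 21
SW27–SW18–SW20–SW21: 5+8+8 = 21
SW27–SW15–SW1–SW21: 8+6+9 = 23
SW27–SW35–SW7–SW31–SW21: 6+6+3+4 = 19
Cheapest is SW27–SW35–SW7–SW31–SW21 at 19.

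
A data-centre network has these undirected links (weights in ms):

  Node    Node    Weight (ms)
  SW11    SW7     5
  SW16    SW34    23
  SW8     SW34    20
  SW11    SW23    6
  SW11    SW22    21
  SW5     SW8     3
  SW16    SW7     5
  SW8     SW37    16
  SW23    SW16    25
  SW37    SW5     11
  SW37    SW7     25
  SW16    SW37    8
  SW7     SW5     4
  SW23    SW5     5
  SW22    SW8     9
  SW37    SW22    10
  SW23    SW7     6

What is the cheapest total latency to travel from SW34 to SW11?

Settle nodes by increasing distance from SW34:
SW34: 0
SW8: 20  (via SW34)
SW5: 23  (via SW8)
SW16: 23  (via SW34)
SW7: 27  (via SW5)
SW23: 28  (via SW5)
SW22: 29  (via SW8)
SW37: 31  (via SW16)
SW11: 32  (via SW7)
Shortest route: SW34 → SW8 → SW5 → SW7 → SW11 = 32 ms.

32 ms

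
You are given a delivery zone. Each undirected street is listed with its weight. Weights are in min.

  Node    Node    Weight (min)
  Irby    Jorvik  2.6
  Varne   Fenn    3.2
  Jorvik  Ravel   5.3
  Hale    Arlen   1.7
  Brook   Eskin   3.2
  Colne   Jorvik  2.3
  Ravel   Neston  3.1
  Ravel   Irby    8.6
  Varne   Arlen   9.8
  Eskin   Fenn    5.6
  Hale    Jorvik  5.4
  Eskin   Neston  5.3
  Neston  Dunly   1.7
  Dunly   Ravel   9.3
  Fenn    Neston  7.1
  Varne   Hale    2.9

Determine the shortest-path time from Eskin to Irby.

16.3 min

Shortest distances from Eskin:
Eskin: 0
Brook: 3.2  (via Eskin)
Neston: 5.3  (via Eskin)
Fenn: 5.6  (via Eskin)
Dunly: 7  (via Neston)
Ravel: 8.4  (via Neston)
Varne: 8.8  (via Fenn)
Hale: 11.7  (via Varne)
Arlen: 13.4  (via Hale)
Jorvik: 13.7  (via Ravel)
Colne: 16  (via Jorvik)
Irby: 16.3  (via Jorvik)
Shortest route: Eskin–Neston–Ravel–Jorvik–Irby = 16.3 min.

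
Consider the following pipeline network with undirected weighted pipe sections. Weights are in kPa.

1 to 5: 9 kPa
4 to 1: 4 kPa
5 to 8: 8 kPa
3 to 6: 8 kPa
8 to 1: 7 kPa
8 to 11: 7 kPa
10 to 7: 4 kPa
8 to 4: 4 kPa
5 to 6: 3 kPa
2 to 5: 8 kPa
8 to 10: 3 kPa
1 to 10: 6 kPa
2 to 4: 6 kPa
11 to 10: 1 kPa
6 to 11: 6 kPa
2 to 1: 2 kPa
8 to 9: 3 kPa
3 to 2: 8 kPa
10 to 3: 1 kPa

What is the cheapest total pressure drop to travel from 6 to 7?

11 kPa

Shortest distances from 6:
6: 0
5: 3  (via 6)
11: 6  (via 6)
10: 7  (via 11)
3: 8  (via 6)
8: 10  (via 10)
2: 11  (via 5)
7: 11  (via 10)
Shortest route: 6–11–10–7 = 11 kPa.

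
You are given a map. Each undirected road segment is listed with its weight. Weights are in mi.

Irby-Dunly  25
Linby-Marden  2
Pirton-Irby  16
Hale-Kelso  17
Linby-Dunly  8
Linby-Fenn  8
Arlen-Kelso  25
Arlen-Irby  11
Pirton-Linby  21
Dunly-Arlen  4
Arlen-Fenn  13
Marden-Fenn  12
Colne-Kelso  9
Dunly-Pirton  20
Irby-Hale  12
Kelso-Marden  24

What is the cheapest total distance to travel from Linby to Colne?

35 mi

Shortest distances from Linby:
Linby: 0
Marden: 2  (via Linby)
Dunly: 8  (via Linby)
Fenn: 8  (via Linby)
Arlen: 12  (via Dunly)
Pirton: 21  (via Linby)
Irby: 23  (via Arlen)
Kelso: 26  (via Marden)
Hale: 35  (via Irby)
Colne: 35  (via Kelso)
Shortest route: Linby–Marden–Kelso–Colne = 35 mi.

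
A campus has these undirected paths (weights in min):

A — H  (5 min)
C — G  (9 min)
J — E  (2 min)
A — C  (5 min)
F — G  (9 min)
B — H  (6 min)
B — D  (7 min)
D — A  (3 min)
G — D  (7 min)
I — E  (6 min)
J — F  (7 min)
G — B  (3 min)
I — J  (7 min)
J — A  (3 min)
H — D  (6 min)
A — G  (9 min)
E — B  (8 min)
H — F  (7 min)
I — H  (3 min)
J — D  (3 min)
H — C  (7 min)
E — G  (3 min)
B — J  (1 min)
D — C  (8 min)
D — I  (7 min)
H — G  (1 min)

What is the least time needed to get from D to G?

Running Dijkstra from D:
D: 0
A: 3  (via D)
J: 3  (via D)
B: 4  (via J)
E: 5  (via J)
H: 6  (via D)
G: 7  (via D)
Shortest route: D → G = 7 min.

7 min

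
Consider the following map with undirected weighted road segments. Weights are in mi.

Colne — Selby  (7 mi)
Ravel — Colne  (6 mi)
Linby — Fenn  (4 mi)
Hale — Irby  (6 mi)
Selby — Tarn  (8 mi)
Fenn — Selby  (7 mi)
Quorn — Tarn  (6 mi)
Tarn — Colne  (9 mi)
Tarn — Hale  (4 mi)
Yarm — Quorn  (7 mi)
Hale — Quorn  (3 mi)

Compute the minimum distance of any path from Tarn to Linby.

Settle nodes by increasing distance from Tarn:
Tarn: 0
Hale: 4  (via Tarn)
Quorn: 6  (via Tarn)
Selby: 8  (via Tarn)
Colne: 9  (via Tarn)
Irby: 10  (via Hale)
Yarm: 13  (via Quorn)
Fenn: 15  (via Selby)
Ravel: 15  (via Colne)
Linby: 19  (via Fenn)
Shortest route: Tarn → Selby → Fenn → Linby = 19 mi.

19 mi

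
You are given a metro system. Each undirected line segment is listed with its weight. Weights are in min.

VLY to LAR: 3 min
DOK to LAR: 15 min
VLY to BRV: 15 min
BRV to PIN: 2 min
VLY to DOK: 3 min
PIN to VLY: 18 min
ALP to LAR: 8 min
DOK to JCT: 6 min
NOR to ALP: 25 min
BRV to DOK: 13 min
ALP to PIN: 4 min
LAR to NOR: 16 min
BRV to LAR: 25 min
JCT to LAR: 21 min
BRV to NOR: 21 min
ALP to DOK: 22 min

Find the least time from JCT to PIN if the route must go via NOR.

51 min

Shortest JCT→NOR: JCT–DOK–VLY–LAR–NOR = 28
Shortest NOR→PIN: NOR–BRV–PIN = 23
Total via NOR: 28 + 23 = 51 min.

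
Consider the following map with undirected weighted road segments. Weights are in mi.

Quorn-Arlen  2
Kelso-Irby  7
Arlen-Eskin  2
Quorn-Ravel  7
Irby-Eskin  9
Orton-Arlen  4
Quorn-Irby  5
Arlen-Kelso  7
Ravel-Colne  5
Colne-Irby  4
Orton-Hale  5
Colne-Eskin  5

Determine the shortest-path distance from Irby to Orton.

Candidate routes:
Irby–Quorn–Arlen–Orton: 5+2+4 = 11
Irby–Eskin–Arlen–Orton: 9+2+4 = 15
Irby–Colne–Eskin–Arlen–Orton: 4+5+2+4 = 15
Irby–Kelso–Arlen–Orton: 7+7+4 = 18
The minimum is 11 mi via Irby–Quorn–Arlen–Orton.

11 mi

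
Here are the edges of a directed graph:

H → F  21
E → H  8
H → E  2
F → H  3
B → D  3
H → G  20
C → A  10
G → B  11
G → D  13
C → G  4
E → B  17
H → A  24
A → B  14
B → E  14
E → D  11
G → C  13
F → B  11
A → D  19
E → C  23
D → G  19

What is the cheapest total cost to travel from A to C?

Candidate routes:
A - B - D - G - C: 14+3+19+13 = 49
A - D - G - C: 19+19+13 = 51
A - B - E - C: 14+14+23 = 51
Cheapest is A - B - D - G - C at 49.

49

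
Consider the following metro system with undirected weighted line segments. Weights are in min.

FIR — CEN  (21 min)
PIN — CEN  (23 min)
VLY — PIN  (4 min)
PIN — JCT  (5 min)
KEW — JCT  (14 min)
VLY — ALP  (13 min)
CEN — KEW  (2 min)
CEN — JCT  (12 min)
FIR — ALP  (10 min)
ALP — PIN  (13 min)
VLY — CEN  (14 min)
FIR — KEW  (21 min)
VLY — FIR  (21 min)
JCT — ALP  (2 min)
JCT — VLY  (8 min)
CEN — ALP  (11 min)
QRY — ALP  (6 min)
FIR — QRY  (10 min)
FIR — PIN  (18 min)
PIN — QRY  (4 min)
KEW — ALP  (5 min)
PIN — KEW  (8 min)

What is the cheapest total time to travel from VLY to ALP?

10 min

Candidate routes:
VLY - PIN - JCT - ALP: 4+5+2 = 11
VLY - JCT - ALP: 8+2 = 10
The minimum is 10 min via VLY - JCT - ALP.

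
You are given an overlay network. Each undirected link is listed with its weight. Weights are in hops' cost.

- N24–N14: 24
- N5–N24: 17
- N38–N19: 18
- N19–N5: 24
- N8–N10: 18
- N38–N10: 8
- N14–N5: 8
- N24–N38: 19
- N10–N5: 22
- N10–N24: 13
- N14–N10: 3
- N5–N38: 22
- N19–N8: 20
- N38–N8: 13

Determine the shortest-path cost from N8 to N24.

Enumerating some paths:
N8 - N10 - N38 - N24: 18+8+19 = 45
N8 - N38 - N10 - N24: 13+8+13 = 34
N8 - N10 - N24: 18+13 = 31
N8 - N38 - N24: 13+19 = 32
Cheapest is N8 - N10 - N24 at 31 hops' cost.

31 hops' cost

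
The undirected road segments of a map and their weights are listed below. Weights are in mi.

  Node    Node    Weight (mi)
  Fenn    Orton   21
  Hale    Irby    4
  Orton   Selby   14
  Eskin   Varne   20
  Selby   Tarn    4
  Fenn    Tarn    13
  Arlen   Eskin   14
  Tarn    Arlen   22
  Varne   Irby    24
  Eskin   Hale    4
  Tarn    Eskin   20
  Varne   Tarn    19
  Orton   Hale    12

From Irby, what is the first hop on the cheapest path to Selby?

Hale

Enumerating some paths:
Irby–Hale–Orton–Selby: 4+12+14 = 30
Irby–Hale–Eskin–Tarn–Selby: 4+4+20+4 = 32
Irby–Varne–Tarn–Selby: 24+19+4 = 47
Cheapest is Irby–Hale–Orton–Selby at 30 mi.
So from Irby the first move is to Hale.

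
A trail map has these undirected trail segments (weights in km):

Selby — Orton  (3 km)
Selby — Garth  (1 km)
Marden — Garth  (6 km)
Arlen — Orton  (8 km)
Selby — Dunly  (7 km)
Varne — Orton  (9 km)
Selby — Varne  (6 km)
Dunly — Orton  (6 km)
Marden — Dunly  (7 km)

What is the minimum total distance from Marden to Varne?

13 km

Compare a few routes:
Marden - Dunly - Orton - Varne: 7+6+9 = 22
Marden - Garth - Selby - Varne: 6+1+6 = 13
Marden - Dunly - Selby - Varne: 7+7+6 = 20
Marden - Garth - Selby - Orton - Varne: 6+1+3+9 = 19
Cheapest is Marden - Garth - Selby - Varne at 13 km.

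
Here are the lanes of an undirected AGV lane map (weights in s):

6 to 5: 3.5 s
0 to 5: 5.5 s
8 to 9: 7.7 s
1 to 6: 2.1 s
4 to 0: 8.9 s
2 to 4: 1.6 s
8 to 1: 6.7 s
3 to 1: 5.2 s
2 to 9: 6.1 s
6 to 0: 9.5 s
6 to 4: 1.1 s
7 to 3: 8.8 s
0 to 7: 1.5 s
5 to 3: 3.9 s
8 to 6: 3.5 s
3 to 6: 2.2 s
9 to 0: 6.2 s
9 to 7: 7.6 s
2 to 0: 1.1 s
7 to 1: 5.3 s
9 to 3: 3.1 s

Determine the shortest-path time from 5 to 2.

Enumerating some paths:
5 → 6 → 4 → 2: 3.5+1.1+1.6 = 6.2
5 → 0 → 2: 5.5+1.1 = 6.6
5 → 3 → 6 → 4 → 2: 3.9+2.2+1.1+1.6 = 8.8
The minimum is 6.2 s via 5 → 6 → 4 → 2.

6.2 s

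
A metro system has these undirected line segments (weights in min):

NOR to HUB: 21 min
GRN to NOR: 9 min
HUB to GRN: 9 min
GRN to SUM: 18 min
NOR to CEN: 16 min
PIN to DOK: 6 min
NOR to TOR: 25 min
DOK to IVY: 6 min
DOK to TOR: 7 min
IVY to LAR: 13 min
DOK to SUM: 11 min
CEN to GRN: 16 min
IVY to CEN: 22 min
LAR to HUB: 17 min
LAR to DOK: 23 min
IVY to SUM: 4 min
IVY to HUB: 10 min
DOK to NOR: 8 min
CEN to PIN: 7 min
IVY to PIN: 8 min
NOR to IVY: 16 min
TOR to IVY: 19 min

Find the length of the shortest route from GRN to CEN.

16 min

Candidate routes:
GRN–CEN: 16 = 16
GRN–HUB–IVY–PIN–CEN: 9+10+8+7 = 34
GRN–NOR–CEN: 9+16 = 25
GRN–NOR–DOK–PIN–CEN: 9+8+6+7 = 30
The minimum is 16 min via GRN–CEN.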